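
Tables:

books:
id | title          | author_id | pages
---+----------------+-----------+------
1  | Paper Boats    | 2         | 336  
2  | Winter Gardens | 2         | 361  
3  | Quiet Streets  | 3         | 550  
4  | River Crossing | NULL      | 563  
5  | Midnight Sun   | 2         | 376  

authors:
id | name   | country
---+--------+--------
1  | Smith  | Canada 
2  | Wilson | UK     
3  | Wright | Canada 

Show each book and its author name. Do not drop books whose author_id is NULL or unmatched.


LEFT JOIN keeps every row from books (the left table); where author_id has no match in authors, the author columns become NULL. Walk through each book:
  - book 1 (Paper Boats): author_id=2 -> matches Wilson
  - book 2 (Winter Gardens): author_id=2 -> matches Wilson
  - book 3 (Quiet Streets): author_id=3 -> matches Wright
  - book 4 (River Crossing): author_id=NULL, no match -> kept with NULL
  - book 5 (Midnight Sun): author_id=2 -> matches Wilson
All 5 rows appear; 1 has NULL author.

SQL:
SELECT a.title, b.name AS author
FROM books a
LEFT JOIN authors b ON a.author_id = b.id

Result:
title          | author
---------------+-------
Paper Boats    | Wilson
Winter Gardens | Wilson
Quiet Streets  | Wright
River Crossing | NULL  
Midnight Sun   | Wilson


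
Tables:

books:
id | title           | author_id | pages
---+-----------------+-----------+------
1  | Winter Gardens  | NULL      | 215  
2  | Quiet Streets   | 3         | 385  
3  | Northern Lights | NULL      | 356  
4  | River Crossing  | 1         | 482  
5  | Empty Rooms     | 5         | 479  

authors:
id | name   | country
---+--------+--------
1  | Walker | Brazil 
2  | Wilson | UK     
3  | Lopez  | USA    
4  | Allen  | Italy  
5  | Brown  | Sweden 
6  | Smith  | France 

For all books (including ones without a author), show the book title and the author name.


LEFT JOIN keeps every row from books (the left table); where author_id has no match in authors, the author columns become NULL. Walk through each book:
  - book 1 (Winter Gardens): author_id=NULL, no match -> kept with NULL
  - book 2 (Quiet Streets): author_id=3 -> matches Lopez
  - book 3 (Northern Lights): author_id=NULL, no match -> kept with NULL
  - book 4 (River Crossing): author_id=1 -> matches Walker
  - book 5 (Empty Rooms): author_id=5 -> matches Brown
All 5 rows appear; 2 have NULL author.

SQL:
SELECT a.title, b.name AS author
FROM books a
LEFT JOIN authors b ON a.author_id = b.id

Result:
title           | author
----------------+-------
Winter Gardens  | NULL  
Quiet Streets   | Lopez 
Northern Lights | NULL  
River Crossing  | Walker
Empty Rooms     | Brown 


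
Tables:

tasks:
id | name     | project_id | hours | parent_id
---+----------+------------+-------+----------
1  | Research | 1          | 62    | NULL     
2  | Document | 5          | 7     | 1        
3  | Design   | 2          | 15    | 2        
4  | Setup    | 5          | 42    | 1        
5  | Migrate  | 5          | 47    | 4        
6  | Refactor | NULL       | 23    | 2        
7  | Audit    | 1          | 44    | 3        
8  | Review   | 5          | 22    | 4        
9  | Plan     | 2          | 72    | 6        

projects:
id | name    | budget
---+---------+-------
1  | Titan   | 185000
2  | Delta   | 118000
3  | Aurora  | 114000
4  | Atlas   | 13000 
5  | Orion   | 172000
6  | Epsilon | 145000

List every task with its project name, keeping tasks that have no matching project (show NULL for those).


LEFT JOIN keeps every row from tasks (the left table); where project_id has no match in projects, the project columns become NULL. Walk through each task:
  - task 1 (Research): project_id=1 -> matches Titan
  - task 2 (Document): project_id=5 -> matches Orion
  - task 3 (Design): project_id=2 -> matches Delta
  - task 4 (Setup): project_id=5 -> matches Orion
  - task 5 (Migrate): project_id=5 -> matches Orion
  - task 6 (Refactor): project_id=NULL, no match -> kept with NULL
  - task 7 (Audit): project_id=1 -> matches Titan
  - task 8 (Review): project_id=5 -> matches Orion
  - task 9 (Plan): project_id=2 -> matches Delta
All 9 rows appear; 1 has NULL project.

SQL:
SELECT a.name, b.name AS project
FROM tasks a
LEFT JOIN projects b ON a.project_id = b.id

Result:
name     | project
---------+--------
Research | Titan  
Document | Orion  
Design   | Delta  
Setup    | Orion  
Migrate  | Orion  
Refactor | NULL   
Audit    | Titan  
Review   | Orion  
Plan     | Delta  


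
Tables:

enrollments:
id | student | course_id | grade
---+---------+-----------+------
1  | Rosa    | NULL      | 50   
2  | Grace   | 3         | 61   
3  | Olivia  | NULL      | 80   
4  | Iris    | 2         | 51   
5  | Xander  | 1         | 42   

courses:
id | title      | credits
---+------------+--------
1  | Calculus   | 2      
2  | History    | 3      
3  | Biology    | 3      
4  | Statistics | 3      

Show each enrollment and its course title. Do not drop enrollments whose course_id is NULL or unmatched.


LEFT JOIN keeps every row from enrollments (the left table); where course_id has no match in courses, the course columns become NULL. Walk through each enrollment:
  - enrollment 1 (Rosa): course_id=NULL, no match -> kept with NULL
  - enrollment 2 (Grace): course_id=3 -> matches Biology
  - enrollment 3 (Olivia): course_id=NULL, no match -> kept with NULL
  - enrollment 4 (Iris): course_id=2 -> matches History
  - enrollment 5 (Xander): course_id=1 -> matches Calculus
All 5 rows appear; 2 have NULL course.

SQL:
SELECT a.student, b.title AS course
FROM enrollments a
LEFT JOIN courses b ON a.course_id = b.id

Result:
student | course  
--------+---------
Rosa    | NULL    
Grace   | Biology 
Olivia  | NULL    
Iris    | History 
Xander  | Calculus


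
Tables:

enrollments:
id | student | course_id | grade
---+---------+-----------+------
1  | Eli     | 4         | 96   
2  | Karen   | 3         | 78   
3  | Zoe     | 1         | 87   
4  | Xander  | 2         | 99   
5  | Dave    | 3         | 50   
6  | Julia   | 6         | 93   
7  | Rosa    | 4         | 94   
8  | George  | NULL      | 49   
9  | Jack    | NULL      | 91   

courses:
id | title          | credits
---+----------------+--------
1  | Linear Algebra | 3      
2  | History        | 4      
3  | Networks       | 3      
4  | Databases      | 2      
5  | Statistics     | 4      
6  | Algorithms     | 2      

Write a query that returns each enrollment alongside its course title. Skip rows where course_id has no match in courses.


INNER JOIN keeps only enrollments rows whose course_id matches an id in courses. Walk through each enrollment:
  - enrollment 1 (Eli): course_id=4 -> matches Databases
  - enrollment 2 (Karen): course_id=3 -> matches Networks
  - enrollment 3 (Zoe): course_id=1 -> matches Linear Algebra
  - enrollment 4 (Xander): course_id=2 -> matches History
  - enrollment 5 (Dave): course_id=3 -> matches Networks
  - enrollment 6 (Julia): course_id=6 -> matches Algorithms
  - enrollment 7 (Rosa): course_id=4 -> matches Databases
  - enrollment 8 (George): course_id=NULL, no match -> dropped
  - enrollment 9 (Jack): course_id=NULL, no match -> dropped
So 2 of 9 rows are dropped.

SQL:
SELECT a.student, b.title AS course
FROM enrollments a
INNER JOIN courses b ON a.course_id = b.id

Result:
student | course        
--------+---------------
Eli     | Databases     
Karen   | Networks      
Zoe     | Linear Algebra
Xander  | History       
Dave    | Networks      
Julia   | Algorithms    
Rosa    | Databases     


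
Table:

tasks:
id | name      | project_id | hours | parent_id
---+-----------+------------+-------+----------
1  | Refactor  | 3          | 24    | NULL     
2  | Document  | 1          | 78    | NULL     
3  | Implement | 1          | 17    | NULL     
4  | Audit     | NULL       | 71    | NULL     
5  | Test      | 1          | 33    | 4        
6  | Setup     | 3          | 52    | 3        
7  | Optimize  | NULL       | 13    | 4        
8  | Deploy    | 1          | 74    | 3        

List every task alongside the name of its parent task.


This is a self-join: tasks is joined to a second copy of itself, matching each row's parent_id to another row's id. Use LEFT JOIN so rows with parent_id=NULL are kept.
  - task 1 (Refactor): parent_id=NULL -> NULL
  - task 2 (Document): parent_id=NULL -> NULL
  - task 3 (Implement): parent_id=NULL -> NULL
  - task 4 (Audit): parent_id=NULL -> NULL
  - task 5 (Test): parent_id=4 -> Audit
  - task 6 (Setup): parent_id=3 -> Implement
  - task 7 (Optimize): parent_id=4 -> Audit
  - task 8 (Deploy): parent_id=3 -> Implement

SQL:
SELECT a.name AS item, b.name AS parent
FROM tasks a
LEFT JOIN tasks b ON a.parent_id = b.id

Result:
item      | parent   
----------+----------
Refactor  | NULL     
Document  | NULL     
Implement | NULL     
Audit     | NULL     
Test      | Audit    
Setup     | Implement
Optimize  | Audit    
Deploy    | Implement


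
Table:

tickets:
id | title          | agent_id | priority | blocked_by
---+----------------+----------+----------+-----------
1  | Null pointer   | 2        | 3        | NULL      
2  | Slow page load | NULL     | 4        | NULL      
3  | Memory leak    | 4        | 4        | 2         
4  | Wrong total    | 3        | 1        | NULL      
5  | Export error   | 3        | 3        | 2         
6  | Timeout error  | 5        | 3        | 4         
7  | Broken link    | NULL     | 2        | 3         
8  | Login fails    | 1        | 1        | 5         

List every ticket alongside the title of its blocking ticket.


This is a self-join: tickets is joined to a second copy of itself, matching each row's blocked_by to another row's id. Use LEFT JOIN so rows with blocked_by=NULL are kept.
  - ticket 1 (Null pointer): blocked_by=NULL -> NULL
  - ticket 2 (Slow page load): blocked_by=NULL -> NULL
  - ticket 3 (Memory leak): blocked_by=2 -> Slow page load
  - ticket 4 (Wrong total): blocked_by=NULL -> NULL
  - ticket 5 (Export error): blocked_by=2 -> Slow page load
  - ticket 6 (Timeout error): blocked_by=4 -> Wrong total
  - ticket 7 (Broken link): blocked_by=3 -> Memory leak
  - ticket 8 (Login fails): blocked_by=5 -> Export error

SQL:
SELECT a.title AS item, b.title AS blocked_by
FROM tickets a
LEFT JOIN tickets b ON a.blocked_by = b.id

Result:
item           | blocked_by    
---------------+---------------
Null pointer   | NULL          
Slow page load | NULL          
Memory leak    | Slow page load
Wrong total    | NULL          
Export error   | Slow page load
Timeout error  | Wrong total   
Broken link    | Memory leak   
Login fails    | Export error  


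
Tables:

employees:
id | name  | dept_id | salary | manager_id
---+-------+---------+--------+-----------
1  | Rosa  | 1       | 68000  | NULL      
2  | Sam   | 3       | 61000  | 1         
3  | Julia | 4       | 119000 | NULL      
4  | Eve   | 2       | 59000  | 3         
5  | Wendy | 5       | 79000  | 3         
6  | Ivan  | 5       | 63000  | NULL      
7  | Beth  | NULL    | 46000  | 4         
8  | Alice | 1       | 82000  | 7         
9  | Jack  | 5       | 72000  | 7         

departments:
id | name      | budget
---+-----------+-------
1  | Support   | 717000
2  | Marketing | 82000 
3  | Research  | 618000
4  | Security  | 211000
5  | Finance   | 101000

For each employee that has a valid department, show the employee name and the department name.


INNER JOIN keeps only employees rows whose dept_id matches an id in departments. Walk through each employee:
  - employee 1 (Rosa): dept_id=1 -> matches Support
  - employee 2 (Sam): dept_id=3 -> matches Research
  - employee 3 (Julia): dept_id=4 -> matches Security
  - employee 4 (Eve): dept_id=2 -> matches Marketing
  - employee 5 (Wendy): dept_id=5 -> matches Finance
  - employee 6 (Ivan): dept_id=5 -> matches Finance
  - employee 7 (Beth): dept_id=NULL, no match -> dropped
  - employee 8 (Alice): dept_id=1 -> matches Support
  - employee 9 (Jack): dept_id=5 -> matches Finance
So 1 of 9 rows is dropped.

SQL:
SELECT a.name, b.name AS department
FROM employees a
INNER JOIN departments b ON a.dept_id = b.id

Result:
name  | department
------+-----------
Rosa  | Support   
Sam   | Research  
Julia | Security  
Eve   | Marketing 
Wendy | Finance   
Ivan  | Finance   
Alice | Support   
Jack  | Finance   


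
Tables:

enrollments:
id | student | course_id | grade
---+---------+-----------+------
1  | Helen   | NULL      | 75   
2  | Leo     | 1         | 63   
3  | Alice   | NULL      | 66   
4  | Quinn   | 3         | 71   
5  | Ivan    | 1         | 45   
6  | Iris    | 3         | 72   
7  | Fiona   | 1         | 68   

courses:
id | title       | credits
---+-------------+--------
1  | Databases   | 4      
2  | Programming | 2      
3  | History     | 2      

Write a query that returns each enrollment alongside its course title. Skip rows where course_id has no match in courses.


INNER JOIN keeps only enrollments rows whose course_id matches an id in courses. Walk through each enrollment:
  - enrollment 1 (Helen): course_id=NULL, no match -> dropped
  - enrollment 2 (Leo): course_id=1 -> matches Databases
  - enrollment 3 (Alice): course_id=NULL, no match -> dropped
  - enrollment 4 (Quinn): course_id=3 -> matches History
  - enrollment 5 (Ivan): course_id=1 -> matches Databases
  - enrollment 6 (Iris): course_id=3 -> matches History
  - enrollment 7 (Fiona): course_id=1 -> matches Databases
So 2 of 7 rows are dropped.

SQL:
SELECT a.student, b.title AS course
FROM enrollments a
INNER JOIN courses b ON a.course_id = b.id

Result:
student | course   
--------+----------
Leo     | Databases
Quinn   | History  
Ivan    | Databases
Iris    | History  
Fiona   | Databases


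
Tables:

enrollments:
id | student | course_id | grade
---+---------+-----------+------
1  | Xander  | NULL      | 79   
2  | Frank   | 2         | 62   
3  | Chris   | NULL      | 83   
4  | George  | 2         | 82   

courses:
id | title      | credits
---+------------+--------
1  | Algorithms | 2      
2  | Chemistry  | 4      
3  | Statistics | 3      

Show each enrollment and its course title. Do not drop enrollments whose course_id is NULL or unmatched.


LEFT JOIN keeps every row from enrollments (the left table); where course_id has no match in courses, the course columns become NULL. Walk through each enrollment:
  - enrollment 1 (Xander): course_id=NULL, no match -> kept with NULL
  - enrollment 2 (Frank): course_id=2 -> matches Chemistry
  - enrollment 3 (Chris): course_id=NULL, no match -> kept with NULL
  - enrollment 4 (George): course_id=2 -> matches Chemistry
All 4 rows appear; 2 have NULL course.

SQL:
SELECT a.student, b.title AS course
FROM enrollments a
LEFT JOIN courses b ON a.course_id = b.id

Result:
student | course   
--------+----------
Xander  | NULL     
Frank   | Chemistry
Chris   | NULL     
George  | Chemistry


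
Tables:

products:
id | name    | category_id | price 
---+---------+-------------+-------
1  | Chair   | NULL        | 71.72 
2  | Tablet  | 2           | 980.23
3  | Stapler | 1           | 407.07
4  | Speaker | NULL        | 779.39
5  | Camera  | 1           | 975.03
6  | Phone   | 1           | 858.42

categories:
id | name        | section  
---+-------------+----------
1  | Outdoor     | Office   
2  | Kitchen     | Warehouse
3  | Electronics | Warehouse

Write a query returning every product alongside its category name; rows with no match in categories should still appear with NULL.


LEFT JOIN keeps every row from products (the left table); where category_id has no match in categories, the category columns become NULL. Walk through each product:
  - product 1 (Chair): category_id=NULL, no match -> kept with NULL
  - product 2 (Tablet): category_id=2 -> matches Kitchen
  - product 3 (Stapler): category_id=1 -> matches Outdoor
  - product 4 (Speaker): category_id=NULL, no match -> kept with NULL
  - product 5 (Camera): category_id=1 -> matches Outdoor
  - product 6 (Phone): category_id=1 -> matches Outdoor
All 6 rows appear; 2 have NULL category.

SQL:
SELECT a.name, b.name AS category
FROM products a
LEFT JOIN categories b ON a.category_id = b.id

Result:
name    | category
--------+---------
Chair   | NULL    
Tablet  | Kitchen 
Stapler | Outdoor 
Speaker | NULL    
Camera  | Outdoor 
Phone   | Outdoor 


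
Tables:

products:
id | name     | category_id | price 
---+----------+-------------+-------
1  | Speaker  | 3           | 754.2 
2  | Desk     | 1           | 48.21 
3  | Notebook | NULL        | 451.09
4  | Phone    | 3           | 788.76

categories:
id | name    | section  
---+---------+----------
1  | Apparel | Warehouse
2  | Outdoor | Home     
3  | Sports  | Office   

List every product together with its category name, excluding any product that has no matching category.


INNER JOIN keeps only products rows whose category_id matches an id in categories. Walk through each product:
  - product 1 (Speaker): category_id=3 -> matches Sports
  - product 2 (Desk): category_id=1 -> matches Apparel
  - product 3 (Notebook): category_id=NULL, no match -> dropped
  - product 4 (Phone): category_id=3 -> matches Sports
So 1 of 4 rows is dropped.

SQL:
SELECT a.name, b.name AS category
FROM products a
INNER JOIN categories b ON a.category_id = b.id

Result:
name    | category
--------+---------
Speaker | Sports  
Desk    | Apparel 
Phone   | Sports  


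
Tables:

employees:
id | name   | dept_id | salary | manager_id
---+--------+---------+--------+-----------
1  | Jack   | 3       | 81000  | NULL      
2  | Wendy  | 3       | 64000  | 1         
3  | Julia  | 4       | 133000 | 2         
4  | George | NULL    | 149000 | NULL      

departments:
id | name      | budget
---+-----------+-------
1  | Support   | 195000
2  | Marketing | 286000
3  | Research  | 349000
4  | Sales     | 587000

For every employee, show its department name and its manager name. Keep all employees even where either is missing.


Two LEFT JOINs from the same base table employees: one to departments via dept_id, one to employees itself via manager_id. Both are LEFT so every employee is preserved.
Match against departments:
  - employee 1 (Jack): dept_id=3 -> matches Research
  - employee 2 (Wendy): dept_id=3 -> matches Research
  - employee 3 (Julia): dept_id=4 -> matches Sales
  - employee 4 (George): dept_id=NULL, no match -> kept with NULL
Match against employees (self):
  - employee 1 (Jack): manager_id=NULL -> NULL
  - employee 2 (Wendy): manager_id=1 -> Jack
  - employee 3 (Julia): manager_id=2 -> Wendy
  - employee 4 (George): manager_id=NULL -> NULL

SQL:
SELECT a.name, b.name AS department, c.name AS manager
FROM employees a
LEFT JOIN departments b ON a.dept_id = b.id
LEFT JOIN employees c ON a.manager_id = c.id

Result:
name   | department | manager
-------+------------+--------
Jack   | Research   | NULL   
Wendy  | Research   | Jack   
Julia  | Sales      | Wendy  
George | NULL       | NULL   


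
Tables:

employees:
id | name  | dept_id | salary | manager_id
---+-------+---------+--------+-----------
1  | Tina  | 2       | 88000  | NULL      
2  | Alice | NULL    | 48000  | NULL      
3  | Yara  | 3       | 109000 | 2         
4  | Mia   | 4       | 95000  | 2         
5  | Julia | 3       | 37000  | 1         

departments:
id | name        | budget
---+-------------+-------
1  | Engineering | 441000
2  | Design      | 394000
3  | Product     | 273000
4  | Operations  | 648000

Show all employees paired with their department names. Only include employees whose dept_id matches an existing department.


INNER JOIN keeps only employees rows whose dept_id matches an id in departments. Walk through each employee:
  - employee 1 (Tina): dept_id=2 -> matches Design
  - employee 2 (Alice): dept_id=NULL, no match -> dropped
  - employee 3 (Yara): dept_id=3 -> matches Product
  - employee 4 (Mia): dept_id=4 -> matches Operations
  - employee 5 (Julia): dept_id=3 -> matches Product
So 1 of 5 rows is dropped.

SQL:
SELECT a.name, b.name AS department
FROM employees a
INNER JOIN departments b ON a.dept_id = b.id

Result:
name  | department
------+-----------
Tina  | Design    
Yara  | Product   
Mia   | Operations
Julia | Product   


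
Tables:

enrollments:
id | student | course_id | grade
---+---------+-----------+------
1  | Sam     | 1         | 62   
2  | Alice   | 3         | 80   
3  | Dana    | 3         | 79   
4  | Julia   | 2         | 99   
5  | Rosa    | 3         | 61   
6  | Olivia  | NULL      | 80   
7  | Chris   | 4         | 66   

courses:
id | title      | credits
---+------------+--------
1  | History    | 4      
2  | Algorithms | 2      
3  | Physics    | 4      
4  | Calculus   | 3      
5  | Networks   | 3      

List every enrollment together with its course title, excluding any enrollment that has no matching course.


INNER JOIN keeps only enrollments rows whose course_id matches an id in courses. Walk through each enrollment:
  - enrollment 1 (Sam): course_id=1 -> matches History
  - enrollment 2 (Alice): course_id=3 -> matches Physics
  - enrollment 3 (Dana): course_id=3 -> matches Physics
  - enrollment 4 (Julia): course_id=2 -> matches Algorithms
  - enrollment 5 (Rosa): course_id=3 -> matches Physics
  - enrollment 6 (Olivia): course_id=NULL, no match -> dropped
  - enrollment 7 (Chris): course_id=4 -> matches Calculus
So 1 of 7 rows is dropped.

SQL:
SELECT a.student, b.title AS course
FROM enrollments a
INNER JOIN courses b ON a.course_id = b.id

Result:
student | course    
--------+-----------
Sam     | History   
Alice   | Physics   
Dana    | Physics   
Julia   | Algorithms
Rosa    | Physics   
Chris   | Calculus  


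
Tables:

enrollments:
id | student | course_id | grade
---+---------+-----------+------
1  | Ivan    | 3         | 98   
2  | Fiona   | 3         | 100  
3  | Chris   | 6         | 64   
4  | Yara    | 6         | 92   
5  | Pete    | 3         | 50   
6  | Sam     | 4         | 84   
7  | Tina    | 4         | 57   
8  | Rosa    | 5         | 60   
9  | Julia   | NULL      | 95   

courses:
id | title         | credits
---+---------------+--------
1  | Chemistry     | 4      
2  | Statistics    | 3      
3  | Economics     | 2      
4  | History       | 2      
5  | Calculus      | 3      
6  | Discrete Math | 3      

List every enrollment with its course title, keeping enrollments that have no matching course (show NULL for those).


LEFT JOIN keeps every row from enrollments (the left table); where course_id has no match in courses, the course columns become NULL. Walk through each enrollment:
  - enrollment 1 (Ivan): course_id=3 -> matches Economics
  - enrollment 2 (Fiona): course_id=3 -> matches Economics
  - enrollment 3 (Chris): course_id=6 -> matches Discrete Math
  - enrollment 4 (Yara): course_id=6 -> matches Discrete Math
  - enrollment 5 (Pete): course_id=3 -> matches Economics
  - enrollment 6 (Sam): course_id=4 -> matches History
  - enrollment 7 (Tina): course_id=4 -> matches History
  - enrollment 8 (Rosa): course_id=5 -> matches Calculus
  - enrollment 9 (Julia): course_id=NULL, no match -> kept with NULL
All 9 rows appear; 1 has NULL course.

SQL:
SELECT a.student, b.title AS course
FROM enrollments a
LEFT JOIN courses b ON a.course_id = b.id

Result:
student | course       
--------+--------------
Ivan    | Economics    
Fiona   | Economics    
Chris   | Discrete Math
Yara    | Discrete Math
Pete    | Economics    
Sam     | History      
Tina    | History      
Rosa    | Calculus     
Julia   | NULL         


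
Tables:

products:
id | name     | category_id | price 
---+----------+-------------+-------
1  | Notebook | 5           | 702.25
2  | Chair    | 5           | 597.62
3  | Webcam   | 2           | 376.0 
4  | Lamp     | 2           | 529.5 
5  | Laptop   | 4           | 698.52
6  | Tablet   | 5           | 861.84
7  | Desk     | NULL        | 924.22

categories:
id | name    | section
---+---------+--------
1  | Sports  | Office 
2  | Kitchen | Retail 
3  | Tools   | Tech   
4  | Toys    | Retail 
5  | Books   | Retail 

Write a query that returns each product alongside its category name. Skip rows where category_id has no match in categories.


INNER JOIN keeps only products rows whose category_id matches an id in categories. Walk through each product:
  - product 1 (Notebook): category_id=5 -> matches Books
  - product 2 (Chair): category_id=5 -> matches Books
  - product 3 (Webcam): category_id=2 -> matches Kitchen
  - product 4 (Lamp): category_id=2 -> matches Kitchen
  - product 5 (Laptop): category_id=4 -> matches Toys
  - product 6 (Tablet): category_id=5 -> matches Books
  - product 7 (Desk): category_id=NULL, no match -> dropped
So 1 of 7 rows is dropped.

SQL:
SELECT a.name, b.name AS category
FROM products a
INNER JOIN categories b ON a.category_id = b.id

Result:
name     | category
---------+---------
Notebook | Books   
Chair    | Books   
Webcam   | Kitchen 
Lamp     | Kitchen 
Laptop   | Toys    
Tablet   | Books   


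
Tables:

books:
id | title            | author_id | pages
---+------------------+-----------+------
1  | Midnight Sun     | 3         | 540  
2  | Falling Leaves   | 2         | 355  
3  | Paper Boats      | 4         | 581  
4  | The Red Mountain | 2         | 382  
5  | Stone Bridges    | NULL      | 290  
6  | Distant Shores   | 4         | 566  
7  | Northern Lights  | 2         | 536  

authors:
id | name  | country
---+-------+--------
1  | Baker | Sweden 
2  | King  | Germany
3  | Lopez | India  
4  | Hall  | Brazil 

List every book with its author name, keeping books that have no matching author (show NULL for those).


LEFT JOIN keeps every row from books (the left table); where author_id has no match in authors, the author columns become NULL. Walk through each book:
  - book 1 (Midnight Sun): author_id=3 -> matches Lopez
  - book 2 (Falling Leaves): author_id=2 -> matches King
  - book 3 (Paper Boats): author_id=4 -> matches Hall
  - book 4 (The Red Mountain): author_id=2 -> matches King
  - book 5 (Stone Bridges): author_id=NULL, no match -> kept with NULL
  - book 6 (Distant Shores): author_id=4 -> matches Hall
  - book 7 (Northern Lights): author_id=2 -> matches King
All 7 rows appear; 1 has NULL author.

SQL:
SELECT a.title, b.name AS author
FROM books a
LEFT JOIN authors b ON a.author_id = b.id

Result:
title            | author
-----------------+-------
Midnight Sun     | Lopez 
Falling Leaves   | King  
Paper Boats      | Hall  
The Red Mountain | King  
Stone Bridges    | NULL  
Distant Shores   | Hall  
Northern Lights  | King  


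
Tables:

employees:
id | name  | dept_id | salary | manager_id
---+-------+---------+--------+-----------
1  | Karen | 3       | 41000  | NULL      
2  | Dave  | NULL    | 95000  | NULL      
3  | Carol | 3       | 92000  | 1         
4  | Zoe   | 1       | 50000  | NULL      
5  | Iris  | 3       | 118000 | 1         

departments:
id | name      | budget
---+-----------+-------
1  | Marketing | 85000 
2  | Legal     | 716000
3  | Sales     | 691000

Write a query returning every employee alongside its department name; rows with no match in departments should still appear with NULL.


LEFT JOIN keeps every row from employees (the left table); where dept_id has no match in departments, the department columns become NULL. Walk through each employee:
  - employee 1 (Karen): dept_id=3 -> matches Sales
  - employee 2 (Dave): dept_id=NULL, no match -> kept with NULL
  - employee 3 (Carol): dept_id=3 -> matches Sales
  - employee 4 (Zoe): dept_id=1 -> matches Marketing
  - employee 5 (Iris): dept_id=3 -> matches Sales
All 5 rows appear; 1 has NULL department.

SQL:
SELECT a.name, b.name AS department
FROM employees a
LEFT JOIN departments b ON a.dept_id = b.id

Result:
name  | department
------+-----------
Karen | Sales     
Dave  | NULL      
Carol | Sales     
Zoe   | Marketing 
Iris  | Sales     


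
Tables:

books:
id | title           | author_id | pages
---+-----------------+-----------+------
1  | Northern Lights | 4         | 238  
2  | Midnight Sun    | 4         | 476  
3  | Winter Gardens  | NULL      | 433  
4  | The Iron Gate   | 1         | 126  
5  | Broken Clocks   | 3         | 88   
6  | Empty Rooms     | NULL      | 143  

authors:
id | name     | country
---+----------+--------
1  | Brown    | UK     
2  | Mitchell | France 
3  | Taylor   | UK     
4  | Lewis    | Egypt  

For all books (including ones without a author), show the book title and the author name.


LEFT JOIN keeps every row from books (the left table); where author_id has no match in authors, the author columns become NULL. Walk through each book:
  - book 1 (Northern Lights): author_id=4 -> matches Lewis
  - book 2 (Midnight Sun): author_id=4 -> matches Lewis
  - book 3 (Winter Gardens): author_id=NULL, no match -> kept with NULL
  - book 4 (The Iron Gate): author_id=1 -> matches Brown
  - book 5 (Broken Clocks): author_id=3 -> matches Taylor
  - book 6 (Empty Rooms): author_id=NULL, no match -> kept with NULL
All 6 rows appear; 2 have NULL author.

SQL:
SELECT a.title, b.name AS author
FROM books a
LEFT JOIN authors b ON a.author_id = b.id

Result:
title           | author
----------------+-------
Northern Lights | Lewis 
Midnight Sun    | Lewis 
Winter Gardens  | NULL  
The Iron Gate   | Brown 
Broken Clocks   | Taylor
Empty Rooms     | NULL  


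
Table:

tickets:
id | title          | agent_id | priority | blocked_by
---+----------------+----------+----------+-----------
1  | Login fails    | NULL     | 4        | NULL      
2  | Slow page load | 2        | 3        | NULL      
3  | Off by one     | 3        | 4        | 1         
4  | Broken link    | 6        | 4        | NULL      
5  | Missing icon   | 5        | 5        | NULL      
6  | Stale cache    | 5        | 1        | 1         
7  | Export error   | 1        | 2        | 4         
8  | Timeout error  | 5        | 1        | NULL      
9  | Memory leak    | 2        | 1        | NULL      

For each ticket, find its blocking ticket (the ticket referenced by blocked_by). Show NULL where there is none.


This is a self-join: tickets is joined to a second copy of itself, matching each row's blocked_by to another row's id. Use LEFT JOIN so rows with blocked_by=NULL are kept.
  - ticket 1 (Login fails): blocked_by=NULL -> NULL
  - ticket 2 (Slow page load): blocked_by=NULL -> NULL
  - ticket 3 (Off by one): blocked_by=1 -> Login fails
  - ticket 4 (Broken link): blocked_by=NULL -> NULL
  - ticket 5 (Missing icon): blocked_by=NULL -> NULL
  - ticket 6 (Stale cache): blocked_by=1 -> Login fails
  - ticket 7 (Export error): blocked_by=4 -> Broken link
  - ticket 8 (Timeout error): blocked_by=NULL -> NULL
  - ticket 9 (Memory leak): blocked_by=NULL -> NULL

SQL:
SELECT a.title AS item, b.title AS blocked_by
FROM tickets a
LEFT JOIN tickets b ON a.blocked_by = b.id

Result:
item           | blocked_by 
---------------+------------
Login fails    | NULL       
Slow page load | NULL       
Off by one     | Login fails
Broken link    | NULL       
Missing icon   | NULL       
Stale cache    | Login fails
Export error   | Broken link
Timeout error  | NULL       
Memory leak    | NULL       


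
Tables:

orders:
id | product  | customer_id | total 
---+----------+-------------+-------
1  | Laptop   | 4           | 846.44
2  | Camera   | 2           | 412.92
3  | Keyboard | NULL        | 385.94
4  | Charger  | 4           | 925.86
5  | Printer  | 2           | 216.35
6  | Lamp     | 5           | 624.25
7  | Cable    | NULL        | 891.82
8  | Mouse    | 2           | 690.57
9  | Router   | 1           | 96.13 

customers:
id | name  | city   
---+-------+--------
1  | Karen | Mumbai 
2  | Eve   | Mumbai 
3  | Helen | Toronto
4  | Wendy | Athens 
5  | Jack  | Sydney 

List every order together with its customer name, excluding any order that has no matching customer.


INNER JOIN keeps only orders rows whose customer_id matches an id in customers. Walk through each order:
  - order 1 (Laptop): customer_id=4 -> matches Wendy
  - order 2 (Camera): customer_id=2 -> matches Eve
  - order 3 (Keyboard): customer_id=NULL, no match -> dropped
  - order 4 (Charger): customer_id=4 -> matches Wendy
  - order 5 (Printer): customer_id=2 -> matches Eve
  - order 6 (Lamp): customer_id=5 -> matches Jack
  - order 7 (Cable): customer_id=NULL, no match -> dropped
  - order 8 (Mouse): customer_id=2 -> matches Eve
  - order 9 (Router): customer_id=1 -> matches Karen
So 2 of 9 rows are dropped.

SQL:
SELECT a.product, b.name AS customer
FROM orders a
INNER JOIN customers b ON a.customer_id = b.id

Result:
product | customer
--------+---------
Laptop  | Wendy   
Camera  | Eve     
Charger | Wendy   
Printer | Eve     
Lamp    | Jack    
Mouse   | Eve     
Router  | Karen   


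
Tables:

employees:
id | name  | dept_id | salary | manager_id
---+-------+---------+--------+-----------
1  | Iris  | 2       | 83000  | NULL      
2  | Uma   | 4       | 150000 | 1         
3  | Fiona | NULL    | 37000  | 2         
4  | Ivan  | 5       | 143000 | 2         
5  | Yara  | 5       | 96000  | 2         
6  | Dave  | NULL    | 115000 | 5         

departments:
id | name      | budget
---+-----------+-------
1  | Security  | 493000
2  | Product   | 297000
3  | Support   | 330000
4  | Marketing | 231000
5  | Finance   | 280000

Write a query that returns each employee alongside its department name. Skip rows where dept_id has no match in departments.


INNER JOIN keeps only employees rows whose dept_id matches an id in departments. Walk through each employee:
  - employee 1 (Iris): dept_id=2 -> matches Product
  - employee 2 (Uma): dept_id=4 -> matches Marketing
  - employee 3 (Fiona): dept_id=NULL, no match -> dropped
  - employee 4 (Ivan): dept_id=5 -> matches Finance
  - employee 5 (Yara): dept_id=5 -> matches Finance
  - employee 6 (Dave): dept_id=NULL, no match -> dropped
So 2 of 6 rows are dropped.

SQL:
SELECT a.name, b.name AS department
FROM employees a
INNER JOIN departments b ON a.dept_id = b.id

Result:
name | department
-----+-----------
Iris | Product   
Uma  | Marketing 
Ivan | Finance   
Yara | Finance   


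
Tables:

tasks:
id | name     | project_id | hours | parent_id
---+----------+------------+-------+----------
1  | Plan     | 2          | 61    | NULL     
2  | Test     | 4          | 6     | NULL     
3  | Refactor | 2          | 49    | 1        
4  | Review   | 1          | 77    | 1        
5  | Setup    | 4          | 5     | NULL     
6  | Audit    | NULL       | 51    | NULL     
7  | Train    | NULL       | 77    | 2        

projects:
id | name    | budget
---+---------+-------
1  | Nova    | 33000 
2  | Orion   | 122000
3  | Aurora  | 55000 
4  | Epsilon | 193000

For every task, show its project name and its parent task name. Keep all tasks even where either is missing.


Two LEFT JOINs from the same base table tasks: one to projects via project_id, one to tasks itself via parent_id. Both are LEFT so every task is preserved.
Match against projects:
  - task 1 (Plan): project_id=2 -> matches Orion
  - task 2 (Test): project_id=4 -> matches Epsilon
  - task 3 (Refactor): project_id=2 -> matches Orion
  - task 4 (Review): project_id=1 -> matches Nova
  - task 5 (Setup): project_id=4 -> matches Epsilon
  - task 6 (Audit): project_id=NULL, no match -> kept with NULL
  - task 7 (Train): project_id=NULL, no match -> kept with NULL
Match against tasks (self):
  - task 1 (Plan): parent_id=NULL -> NULL
  - task 2 (Test): parent_id=NULL -> NULL
  - task 3 (Refactor): parent_id=1 -> Plan
  - task 4 (Review): parent_id=1 -> Plan
  - task 5 (Setup): parent_id=NULL -> NULL
  - task 6 (Audit): parent_id=NULL -> NULL
  - task 7 (Train): parent_id=2 -> Test

SQL:
SELECT a.name, b.name AS project, c.name AS parent
FROM tasks a
LEFT JOIN projects b ON a.project_id = b.id
LEFT JOIN tasks c ON a.parent_id = c.id

Result:
name     | project | parent
---------+---------+-------
Plan     | Orion   | NULL  
Test     | Epsilon | NULL  
Refactor | Orion   | Plan  
Review   | Nova    | Plan  
Setup    | Epsilon | NULL  
Audit    | NULL    | NULL  
Train    | NULL    | Test  


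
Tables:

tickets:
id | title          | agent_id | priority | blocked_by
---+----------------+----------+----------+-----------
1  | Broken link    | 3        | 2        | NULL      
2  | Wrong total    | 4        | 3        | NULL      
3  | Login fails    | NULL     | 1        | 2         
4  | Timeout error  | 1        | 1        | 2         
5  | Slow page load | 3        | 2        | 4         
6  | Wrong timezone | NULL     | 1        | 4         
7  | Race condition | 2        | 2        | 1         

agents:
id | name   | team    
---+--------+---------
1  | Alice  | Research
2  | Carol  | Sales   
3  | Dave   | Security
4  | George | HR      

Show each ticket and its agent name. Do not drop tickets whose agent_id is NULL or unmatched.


LEFT JOIN keeps every row from tickets (the left table); where agent_id has no match in agents, the agent columns become NULL. Walk through each ticket:
  - ticket 1 (Broken link): agent_id=3 -> matches Dave
  - ticket 2 (Wrong total): agent_id=4 -> matches George
  - ticket 3 (Login fails): agent_id=NULL, no match -> kept with NULL
  - ticket 4 (Timeout error): agent_id=1 -> matches Alice
  - ticket 5 (Slow page load): agent_id=3 -> matches Dave
  - ticket 6 (Wrong timezone): agent_id=NULL, no match -> kept with NULL
  - ticket 7 (Race condition): agent_id=2 -> matches Carol
All 7 rows appear; 2 have NULL agent.

SQL:
SELECT a.title, b.name AS agent
FROM tickets a
LEFT JOIN agents b ON a.agent_id = b.id

Result:
title          | agent 
---------------+-------
Broken link    | Dave  
Wrong total    | George
Login fails    | NULL  
Timeout error  | Alice 
Slow page load | Dave  
Wrong timezone | NULL  
Race condition | Carol 


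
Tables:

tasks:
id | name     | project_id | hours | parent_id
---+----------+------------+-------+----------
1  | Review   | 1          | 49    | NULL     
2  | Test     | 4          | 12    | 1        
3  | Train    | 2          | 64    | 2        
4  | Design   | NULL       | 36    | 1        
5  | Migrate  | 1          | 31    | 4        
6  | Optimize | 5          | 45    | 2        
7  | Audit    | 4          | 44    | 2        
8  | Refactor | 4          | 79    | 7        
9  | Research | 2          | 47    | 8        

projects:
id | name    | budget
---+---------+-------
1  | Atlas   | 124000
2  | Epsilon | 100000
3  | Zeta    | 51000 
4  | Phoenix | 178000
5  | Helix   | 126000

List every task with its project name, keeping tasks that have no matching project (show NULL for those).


LEFT JOIN keeps every row from tasks (the left table); where project_id has no match in projects, the project columns become NULL. Walk through each task:
  - task 1 (Review): project_id=1 -> matches Atlas
  - task 2 (Test): project_id=4 -> matches Phoenix
  - task 3 (Train): project_id=2 -> matches Epsilon
  - task 4 (Design): project_id=NULL, no match -> kept with NULL
  - task 5 (Migrate): project_id=1 -> matches Atlas
  - task 6 (Optimize): project_id=5 -> matches Helix
  - task 7 (Audit): project_id=4 -> matches Phoenix
  - task 8 (Refactor): project_id=4 -> matches Phoenix
  - task 9 (Research): project_id=2 -> matches Epsilon
All 9 rows appear; 1 has NULL project.

SQL:
SELECT a.name, b.name AS project
FROM tasks a
LEFT JOIN projects b ON a.project_id = b.id

Result:
name     | project
---------+--------
Review   | Atlas  
Test     | Phoenix
Train    | Epsilon
Design   | NULL   
Migrate  | Atlas  
Optimize | Helix  
Audit    | Phoenix
Refactor | Phoenix
Research | Epsilon


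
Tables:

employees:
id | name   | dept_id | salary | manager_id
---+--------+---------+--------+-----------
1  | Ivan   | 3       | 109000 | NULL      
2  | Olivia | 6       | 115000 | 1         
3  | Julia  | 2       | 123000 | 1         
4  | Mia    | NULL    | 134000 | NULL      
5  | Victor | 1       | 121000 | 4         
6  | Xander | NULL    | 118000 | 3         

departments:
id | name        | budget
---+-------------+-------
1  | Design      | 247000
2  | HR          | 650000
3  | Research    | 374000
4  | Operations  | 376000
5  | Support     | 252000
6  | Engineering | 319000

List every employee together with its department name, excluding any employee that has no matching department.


INNER JOIN keeps only employees rows whose dept_id matches an id in departments. Walk through each employee:
  - employee 1 (Ivan): dept_id=3 -> matches Research
  - employee 2 (Olivia): dept_id=6 -> matches Engineering
  - employee 3 (Julia): dept_id=2 -> matches HR
  - employee 4 (Mia): dept_id=NULL, no match -> dropped
  - employee 5 (Victor): dept_id=1 -> matches Design
  - employee 6 (Xander): dept_id=NULL, no match -> dropped
So 2 of 6 rows are dropped.

SQL:
SELECT a.name, b.name AS department
FROM employees a
INNER JOIN departments b ON a.dept_id = b.id

Result:
name   | department 
-------+------------
Ivan   | Research   
Olivia | Engineering
Julia  | HR         
Victor | Design     
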